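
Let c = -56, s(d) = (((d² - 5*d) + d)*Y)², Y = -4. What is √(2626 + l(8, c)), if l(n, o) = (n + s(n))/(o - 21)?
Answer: √14307370/77 ≈ 49.123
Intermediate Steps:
s(d) = (-4*d² + 16*d)² (s(d) = (((d² - 5*d) + d)*(-4))² = ((d² - 4*d)*(-4))² = (-4*d² + 16*d)²)
l(n, o) = (n + 16*n²*(-4 + n)²)/(-21 + o) (l(n, o) = (n + 16*n²*(-4 + n)²)/(o - 21) = (n + 16*n²*(-4 + n)²)/(-21 + o))
√(2626 + l(8, c)) = √(2626 + 8*(1 + 16*8*(-4 + 8)²)/(-21 - 56)) = √(2626 + 8*(1 + 16*8*4²)/(-77)) = √(2626 + 8*(-1/77)*(1 + 16*8*16)) = √(2626 + 8*(-1/77)*(1 + 2048)) = √(2626 + 8*(-1/77)*2049) = √(2626 - 16392/77) = √(185810/77) = √14307370/77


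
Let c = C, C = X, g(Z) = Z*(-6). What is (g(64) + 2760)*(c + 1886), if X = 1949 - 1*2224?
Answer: 3827736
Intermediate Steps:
g(Z) = -6*Z
X = -275 (X = 1949 - 2224 = -275)
C = -275
c = -275
(g(64) + 2760)*(c + 1886) = (-6*64 + 2760)*(-275 + 1886) = (-384 + 2760)*1611 = 2376*1611 = 3827736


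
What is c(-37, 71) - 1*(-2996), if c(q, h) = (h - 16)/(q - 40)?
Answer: 20967/7 ≈ 2995.3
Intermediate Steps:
c(q, h) = (-16 + h)/(-40 + q)
c(-37, 71) - 1*(-2996) = (-16 + 71)/(-40 - 37) - 1*(-2996) = 55/(-77) + 2996 = -1/77*55 + 2996 = -5/7 + 2996 = 20967/7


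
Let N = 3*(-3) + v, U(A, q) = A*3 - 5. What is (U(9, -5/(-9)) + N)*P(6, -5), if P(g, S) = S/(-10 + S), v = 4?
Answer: 17/3 ≈ 5.6667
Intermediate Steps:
U(A, q) = -5 + 3*A (U(A, q) = 3*A - 5 = -5 + 3*A)
N = -5 (N = 3*(-3) + 4 = -9 + 4 = -5)
P(g, S) = S/(-10 + S)
(U(9, -5/(-9)) + N)*P(6, -5) = ((-5 + 3*9) - 5)*(-5/(-10 - 5)) = ((-5 + 27) - 5)*(-5/(-15)) = (22 - 5)*(-5*(-1/15)) = 17*(1/3) = 17/3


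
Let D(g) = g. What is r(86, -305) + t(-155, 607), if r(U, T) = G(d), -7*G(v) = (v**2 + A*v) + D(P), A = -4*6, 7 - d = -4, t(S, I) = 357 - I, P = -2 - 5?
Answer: -1600/7 ≈ -228.57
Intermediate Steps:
P = -7
d = 11 (d = 7 - 1*(-4) = 7 + 4 = 11)
A = -24
G(v) = 1 - v**2/7 + 24*v/7 (G(v) = -((v**2 - 24*v) - 7)/7 = -(-7 + v**2 - 24*v)/7 = 1 - v**2/7 + 24*v/7)
r(U, T) = 150/7 (r(U, T) = 1 - 1/7*11**2 + (24/7)*11 = 1 - 1/7*121 + 264/7 = 1 - 121/7 + 264/7 = 150/7)
r(86, -305) + t(-155, 607) = 150/7 + (357 - 1*607) = 150/7 + (357 - 607) = 150/7 - 250 = -1600/7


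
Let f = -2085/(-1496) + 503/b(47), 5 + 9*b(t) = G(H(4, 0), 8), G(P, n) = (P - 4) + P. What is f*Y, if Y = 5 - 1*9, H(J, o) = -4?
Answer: 396291/374 ≈ 1059.6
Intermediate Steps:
G(P, n) = -4 + 2*P (G(P, n) = (-4 + P) + P = -4 + 2*P)
b(t) = -17/9 (b(t) = -5/9 + (-4 + 2*(-4))/9 = -5/9 + (-4 - 8)/9 = -5/9 + (⅑)*(-12) = -5/9 - 4/3 = -17/9)
Y = -4 (Y = 5 - 9 = -4)
f = -396291/1496 (f = -2085/(-1496) + 503/(-17/9) = -2085*(-1/1496) + 503*(-9/17) = 2085/1496 - 4527/17 = -396291/1496 ≈ -264.90)
f*Y = -396291/1496*(-4) = 396291/374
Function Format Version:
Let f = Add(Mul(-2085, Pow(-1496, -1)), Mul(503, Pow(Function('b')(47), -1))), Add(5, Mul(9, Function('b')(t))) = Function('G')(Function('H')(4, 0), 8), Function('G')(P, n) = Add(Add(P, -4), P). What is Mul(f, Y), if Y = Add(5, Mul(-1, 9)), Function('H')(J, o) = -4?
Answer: Rational(396291, 374) ≈ 1059.6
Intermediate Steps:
Function('G')(P, n) = Add(-4, Mul(2, P)) (Function('G')(P, n) = Add(Add(-4, P), P) = Add(-4, Mul(2, P)))
Function('b')(t) = Rational(-17, 9) (Function('b')(t) = Add(Rational(-5, 9), Mul(Rational(1, 9), Add(-4, Mul(2, -4)))) = Add(Rational(-5, 9), Mul(Rational(1, 9), Add(-4, -8))) = Add(Rational(-5, 9), Mul(Rational(1, 9), -12)) = Add(Rational(-5, 9), Rational(-4, 3)) = Rational(-17, 9))
Y = -4 (Y = Add(5, -9) = -4)
f = Rational(-396291, 1496) (f = Add(Mul(-2085, Pow(-1496, -1)), Mul(503, Pow(Rational(-17, 9), -1))) = Add(Mul(-2085, Rational(-1, 1496)), Mul(503, Rational(-9, 17))) = Add(Rational(2085, 1496), Rational(-4527, 17)) = Rational(-396291, 1496) ≈ -264.90)
Mul(f, Y) = Mul(Rational(-396291, 1496), -4) = Rational(396291, 374)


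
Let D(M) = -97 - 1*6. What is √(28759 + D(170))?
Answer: 12*√199 ≈ 169.28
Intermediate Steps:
D(M) = -103 (D(M) = -97 - 6 = -103)
√(28759 + D(170)) = √(28759 - 103) = √28656 = 12*√199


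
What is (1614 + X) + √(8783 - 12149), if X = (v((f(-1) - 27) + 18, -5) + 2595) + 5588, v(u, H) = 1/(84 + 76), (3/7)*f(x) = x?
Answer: 1567521/160 + 3*I*√374 ≈ 9797.0 + 58.017*I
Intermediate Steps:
f(x) = 7*x/3
v(u, H) = 1/160
X = 1309281/160 (X = (1/160 + 2595) + 5588 = 415201/160 + 5588 = 1309281/160 ≈ 8183.0)
(1614 + X) + √(8783 - 12149) = (1614 + 1309281/160) + √(8783 - 12149) = 1567521/160 + √(-3366) = 1567521/160 + 3*I*√374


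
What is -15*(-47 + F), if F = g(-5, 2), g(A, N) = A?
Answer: 780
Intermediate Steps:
F = -5
-15*(-47 + F) = -15*(-47 - 5) = -15*(-52) = 780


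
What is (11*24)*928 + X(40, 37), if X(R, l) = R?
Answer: 245032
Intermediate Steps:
(11*24)*928 + X(40, 37) = (11*24)*928 + 40 = 264*928 + 40 = 244992 + 40 = 245032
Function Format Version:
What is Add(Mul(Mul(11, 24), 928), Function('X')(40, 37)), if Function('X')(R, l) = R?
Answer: 245032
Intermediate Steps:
Add(Mul(Mul(11, 24), 928), Function('X')(40, 37)) = Add(Mul(Mul(11, 24), 928), 40) = Add(Mul(264, 928), 40) = Add(244992, 40) = 245032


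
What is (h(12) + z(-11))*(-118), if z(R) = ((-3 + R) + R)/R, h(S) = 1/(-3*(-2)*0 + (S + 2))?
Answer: -21299/77 ≈ -276.61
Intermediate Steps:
h(S) = 1/(2 + S) (h(S) = 1/(6*0 + (2 + S)) = 1/(0 + (2 + S)) = 1/(2 + S))
z(R) = (-3 + 2*R)/R
(h(12) + z(-11))*(-118) = (1/(2 + 12) + (2 - 3/(-11)))*(-118) = (1/14 + (2 - 3*(-1/11)))*(-118) = (1/14 + (2 + 3/11))*(-118) = (1/14 + 25/11)*(-118) = (361/154)*(-118) = -21299/77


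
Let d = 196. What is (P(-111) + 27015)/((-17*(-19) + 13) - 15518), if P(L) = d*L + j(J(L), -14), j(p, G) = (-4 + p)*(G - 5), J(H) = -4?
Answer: -5411/15182 ≈ -0.35641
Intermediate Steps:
j(p, G) = (-5 + G)*(-4 + p) (j(p, G) = (-4 + p)*(-5 + G) = (-5 + G)*(-4 + p))
P(L) = 152 + 196*L (P(L) = 196*L + (20 - 5*(-4) - 4*(-14) - 14*(-4)) = 196*L + (20 + 20 + 56 + 56) = 196*L + 152 = 152 + 196*L)
(P(-111) + 27015)/((-17*(-19) + 13) - 15518) = ((152 + 196*(-111)) + 27015)/((-17*(-19) + 13) - 15518) = ((152 - 21756) + 27015)/((323 + 13) - 15518) = (-21604 + 27015)/(336 - 15518) = 5411/(-15182) = 5411*(-1/15182) = -5411/15182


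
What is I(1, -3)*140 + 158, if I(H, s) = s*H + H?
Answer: -122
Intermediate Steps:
I(H, s) = H + H*s (I(H, s) = H*s + H = H + H*s)
I(1, -3)*140 + 158 = (1*(1 - 3))*140 + 158 = (1*(-2))*140 + 158 = -2*140 + 158 = -280 + 158 = -122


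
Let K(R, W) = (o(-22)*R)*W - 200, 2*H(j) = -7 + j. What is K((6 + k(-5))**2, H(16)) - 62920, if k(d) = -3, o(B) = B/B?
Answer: -126159/2 ≈ -63080.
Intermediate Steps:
o(B) = 1
H(j) = -7/2 + j/2 (H(j) = (-7 + j)/2 = -7/2 + j/2)
K(R, W) = -200 + R*W (K(R, W) = (1*R)*W - 200 = R*W - 200 = -200 + R*W)
K((6 + k(-5))**2, H(16)) - 62920 = (-200 + (6 - 3)**2*(-7/2 + (1/2)*16)) - 62920 = (-200 + 3**2*(-7/2 + 8)) - 62920 = (-200 + 9*(9/2)) - 62920 = (-200 + 81/2) - 62920 = -319/2 - 62920 = -126159/2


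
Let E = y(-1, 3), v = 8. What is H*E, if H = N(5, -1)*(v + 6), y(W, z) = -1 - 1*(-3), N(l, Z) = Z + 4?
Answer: 84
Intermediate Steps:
N(l, Z) = 4 + Z
y(W, z) = 2 (y(W, z) = -1 + 3 = 2)
E = 2
H = 42 (H = (4 - 1)*(8 + 6) = 3*14 = 42)
H*E = 42*2 = 84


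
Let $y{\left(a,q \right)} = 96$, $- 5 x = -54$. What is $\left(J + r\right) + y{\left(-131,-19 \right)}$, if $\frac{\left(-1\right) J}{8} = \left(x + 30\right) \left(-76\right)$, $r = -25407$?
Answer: $- \frac{2523}{5} \approx -504.6$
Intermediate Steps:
$x = \frac{54}{5}$ ($x = \left(- \frac{1}{5}\right) \left(-54\right) = \frac{54}{5} \approx 10.8$)
$J = \frac{124032}{5}$ ($J = - 8 \left(\frac{54}{5} + 30\right) \left(-76\right) = - 8 \cdot \frac{204}{5} \left(-76\right) = \left(-8\right) \left(- \frac{15504}{5}\right) = \frac{124032}{5} \approx 24806.0$)
$\left(J + r\right) + y{\left(-131,-19 \right)} = \left(\frac{124032}{5} - 25407\right) + 96 = - \frac{3003}{5} + 96 = - \frac{2523}{5}$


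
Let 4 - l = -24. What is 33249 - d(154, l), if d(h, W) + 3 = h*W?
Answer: 28940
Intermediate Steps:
l = 28 (l = 4 - 1*(-24) = 4 + 24 = 28)
d(h, W) = -3 + W*h (d(h, W) = -3 + h*W = -3 + W*h)
33249 - d(154, l) = 33249 - (-3 + 28*154) = 33249 - (-3 + 4312) = 33249 - 1*4309 = 33249 - 4309 = 28940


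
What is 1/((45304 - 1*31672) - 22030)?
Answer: -1/8398 ≈ -0.00011908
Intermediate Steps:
1/((45304 - 1*31672) - 22030) = 1/((45304 - 31672) - 22030) = 1/(13632 - 22030) = 1/(-8398) = -1/8398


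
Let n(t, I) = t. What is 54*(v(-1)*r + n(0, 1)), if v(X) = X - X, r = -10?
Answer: 0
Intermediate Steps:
v(X) = 0
54*(v(-1)*r + n(0, 1)) = 54*(0*(-10) + 0) = 54*(0 + 0) = 54*0 = 0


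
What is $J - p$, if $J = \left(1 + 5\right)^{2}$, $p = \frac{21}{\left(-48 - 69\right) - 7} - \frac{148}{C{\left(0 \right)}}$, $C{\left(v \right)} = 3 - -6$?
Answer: $\frac{58717}{1116} \approx 52.614$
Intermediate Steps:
$C{\left(v \right)} = 9$ ($C{\left(v \right)} = 3 + 6 = 9$)
$p = - \frac{18541}{1116}$ ($p = \frac{21}{\left(-48 - 69\right) - 7} - \frac{148}{9} = \frac{21}{-117 - 7} - \frac{148}{9} = \frac{21}{-124} - \frac{148}{9} = 21 \left(- \frac{1}{124}\right) - \frac{148}{9} = - \frac{21}{124} - \frac{148}{9} = - \frac{18541}{1116} \approx -16.614$)
$J = 36$ ($J = 6^{2} = 36$)
$J - p = 36 - - \frac{18541}{1116} = 36 + \frac{18541}{1116} = \frac{58717}{1116}$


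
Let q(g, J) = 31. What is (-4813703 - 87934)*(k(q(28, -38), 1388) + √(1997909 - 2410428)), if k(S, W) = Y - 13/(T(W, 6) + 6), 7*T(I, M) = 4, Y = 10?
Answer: -1808704053/46 - 4901637*I*√412519 ≈ -3.932e+7 - 3.1482e+9*I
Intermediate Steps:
T(I, M) = 4/7 (T(I, M) = (⅐)*4 = 4/7)
k(S, W) = 369/46 (k(S, W) = 10 - 13/(4/7 + 6) = 10 - 13/46/7 = 10 - 13*7/46 = 10 - 91/46 = 369/46)
(-4813703 - 87934)*(k(q(28, -38), 1388) + √(1997909 - 2410428)) = (-4813703 - 87934)*(369/46 + √(1997909 - 2410428)) = -4901637*(369/46 + √(-412519)) = -4901637*(369/46 + I*√412519) = -1808704053/46 - 4901637*I*√412519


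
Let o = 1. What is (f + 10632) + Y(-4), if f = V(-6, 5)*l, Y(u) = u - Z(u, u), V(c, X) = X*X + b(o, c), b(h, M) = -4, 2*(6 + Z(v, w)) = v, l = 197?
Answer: 14773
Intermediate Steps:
Z(v, w) = -6 + v/2
V(c, X) = -4 + X² (V(c, X) = X*X - 4 = X² - 4 = -4 + X²)
Y(u) = 6 + u/2 (Y(u) = u - (-6 + u/2) = u + (6 - u/2) = 6 + u/2)
f = 4137 (f = (-4 + 5²)*197 = (-4 + 25)*197 = 21*197 = 4137)
(f + 10632) + Y(-4) = (4137 + 10632) + (6 + (½)*(-4)) = 14769 + (6 - 2) = 14769 + 4 = 14773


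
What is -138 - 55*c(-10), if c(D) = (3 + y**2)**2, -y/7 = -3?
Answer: -10842618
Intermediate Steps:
y = 21 (y = -7*(-3) = 21)
c(D) = 197136 (c(D) = (3 + 21**2)**2 = (3 + 441)**2 = 444**2 = 197136)
-138 - 55*c(-10) = -138 - 55*197136 = -138 - 10842480 = -10842618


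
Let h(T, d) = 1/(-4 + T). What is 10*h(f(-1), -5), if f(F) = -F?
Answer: -10/3 ≈ -3.3333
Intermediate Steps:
10*h(f(-1), -5) = 10/(-4 - 1*(-1)) = 10/(-4 + 1) = 10/(-3) = 10*(-⅓) = -10/3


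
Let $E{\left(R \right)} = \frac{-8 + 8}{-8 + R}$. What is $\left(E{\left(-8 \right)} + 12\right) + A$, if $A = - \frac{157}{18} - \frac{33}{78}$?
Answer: $\frac{334}{117} \approx 2.8547$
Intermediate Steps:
$A = - \frac{1070}{117}$ ($A = \left(-157\right) \frac{1}{18} - \frac{11}{26} = - \frac{157}{18} - \frac{11}{26} = - \frac{1070}{117} \approx -9.1453$)
$E{\left(R \right)} = 0$ ($E{\left(R \right)} = \frac{0}{-8 + R} = 0$)
$\left(E{\left(-8 \right)} + 12\right) + A = \left(0 + 12\right) - \frac{1070}{117} = 12 - \frac{1070}{117} = \frac{334}{117}$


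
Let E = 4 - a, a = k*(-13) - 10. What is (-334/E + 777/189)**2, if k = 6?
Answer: 39601/171396 ≈ 0.23105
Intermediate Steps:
a = -88 (a = 6*(-13) - 10 = -78 - 10 = -88)
E = 92 (E = 4 - 1*(-88) = 4 + 88 = 92)
(-334/E + 777/189)**2 = (-334/92 + 777/189)**2 = (-334*1/92 + 777*(1/189))**2 = (-167/46 + 37/9)**2 = (199/414)**2 = 39601/171396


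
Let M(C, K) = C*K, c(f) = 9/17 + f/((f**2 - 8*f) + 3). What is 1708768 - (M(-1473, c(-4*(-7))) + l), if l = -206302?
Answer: 18337299809/9571 ≈ 1.9159e+6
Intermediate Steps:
c(f) = 9/17 + f/(3 + f**2 - 8*f) (c(f) = 9*(1/17) + f/(3 + f**2 - 8*f) = 9/17 + f/(3 + f**2 - 8*f))
1708768 - (M(-1473, c(-4*(-7))) + l) = 1708768 - (-1473*(27 - (-220)*(-7) + 9*(-4*(-7))**2)/(17*(3 + (-4*(-7))**2 - (-32)*(-7))) - 206302) = 1708768 - (-1473*(27 - 55*28 + 9*28**2)/(17*(3 + 28**2 - 8*28)) - 206302) = 1708768 - (-1473*(27 - 1540 + 9*784)/(17*(3 + 784 - 224)) - 206302) = 1708768 - (-1473*(27 - 1540 + 7056)/(17*563) - 206302) = 1708768 - (-1473*5543/(17*563) - 206302) = 1708768 - (-1473*5543/9571 - 206302) = 1708768 - (-8164839/9571 - 206302) = 1708768 - 1*(-1982681281/9571) = 1708768 + 1982681281/9571 = 18337299809/9571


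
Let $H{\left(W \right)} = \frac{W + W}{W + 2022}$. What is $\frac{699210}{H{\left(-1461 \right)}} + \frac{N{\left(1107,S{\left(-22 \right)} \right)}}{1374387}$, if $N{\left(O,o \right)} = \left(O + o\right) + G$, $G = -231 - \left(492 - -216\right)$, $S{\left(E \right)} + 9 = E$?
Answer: $- \frac{89852109987526}{669326469} \approx -1.3424 \cdot 10^{5}$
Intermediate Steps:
$S{\left(E \right)} = -9 + E$
$H{\left(W \right)} = \frac{2 W}{2022 + W}$
$G = -939$ ($G = -231 - \left(492 + 216\right) = -231 - 708 = -939$)
$N{\left(O,o \right)} = -939 + O + o$ ($N{\left(O,o \right)} = \left(O + o\right) - 939 = -939 + O + o$)
$\frac{699210}{H{\left(-1461 \right)}} + \frac{N{\left(1107,S{\left(-22 \right)} \right)}}{1374387} = \frac{699210}{2 \left(-1461\right) \frac{1}{2022 - 1461}} + \frac{-939 + 1107 - 31}{1374387} = \frac{699210}{2 \left(-1461\right) \frac{1}{561}} + \left(-939 + 1107 - 31\right) \frac{1}{1374387} = \frac{699210}{2 \left(-1461\right) \frac{1}{561}} + 137 \cdot \frac{1}{1374387} = \frac{699210}{- \frac{974}{187}} + \frac{137}{1374387} = 699210 \left(- \frac{187}{974}\right) + \frac{137}{1374387} = - \frac{65376135}{487} + \frac{137}{1374387} = - \frac{89852109987526}{669326469}$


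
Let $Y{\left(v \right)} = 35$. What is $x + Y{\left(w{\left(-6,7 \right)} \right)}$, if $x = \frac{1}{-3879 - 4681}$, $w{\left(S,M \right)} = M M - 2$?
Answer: $\frac{299599}{8560} \approx 35.0$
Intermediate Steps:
$w{\left(S,M \right)} = -2 + M^{2}$ ($w{\left(S,M \right)} = M^{2} - 2 = -2 + M^{2}$)
$x = - \frac{1}{8560}$ ($x = \frac{1}{-8560} = - \frac{1}{8560} \approx -0.00011682$)
$x + Y{\left(w{\left(-6,7 \right)} \right)} = - \frac{1}{8560} + 35 = \frac{299599}{8560}$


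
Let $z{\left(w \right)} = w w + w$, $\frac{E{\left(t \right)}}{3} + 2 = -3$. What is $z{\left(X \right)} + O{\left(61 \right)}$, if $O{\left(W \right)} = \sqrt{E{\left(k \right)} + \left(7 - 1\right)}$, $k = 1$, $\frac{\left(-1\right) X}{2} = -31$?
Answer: $3906 + 3 i \approx 3906.0 + 3.0 i$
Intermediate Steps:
$X = 62$ ($X = \left(-2\right) \left(-31\right) = 62$)
$E{\left(t \right)} = -15$ ($E{\left(t \right)} = -6 + 3 \left(-3\right) = -6 - 9 = -15$)
$O{\left(W \right)} = 3 i$ ($O{\left(W \right)} = \sqrt{-15 + \left(7 - 1\right)} = \sqrt{-15 + 6} = \sqrt{-9} = 3 i$)
$z{\left(w \right)} = w + w^{2}$ ($z{\left(w \right)} = w^{2} + w = w + w^{2}$)
$z{\left(X \right)} + O{\left(61 \right)} = 62 \left(1 + 62\right) + 3 i = 62 \cdot 63 + 3 i = 3906 + 3 i$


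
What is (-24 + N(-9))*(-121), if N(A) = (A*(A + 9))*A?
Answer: 2904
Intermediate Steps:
N(A) = A**2*(9 + A) (N(A) = (A*(9 + A))*A = A**2*(9 + A))
(-24 + N(-9))*(-121) = (-24 + (-9)**2*(9 - 9))*(-121) = (-24 + 81*0)*(-121) = (-24 + 0)*(-121) = -24*(-121) = 2904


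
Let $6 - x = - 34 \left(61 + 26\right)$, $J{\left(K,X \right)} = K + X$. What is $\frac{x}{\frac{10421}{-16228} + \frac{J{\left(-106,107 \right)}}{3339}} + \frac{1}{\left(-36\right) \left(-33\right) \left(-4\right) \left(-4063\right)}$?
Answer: $- \frac{3100865089879299997}{671500709825616} \approx -4617.8$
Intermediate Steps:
$x = 2964$ ($x = 6 - - 34 \left(61 + 26\right) = 6 - \left(-34\right) 87 = 6 - -2958 = 6 + 2958 = 2964$)
$\frac{x}{\frac{10421}{-16228} + \frac{J{\left(-106,107 \right)}}{3339}} + \frac{1}{\left(-36\right) \left(-33\right) \left(-4\right) \left(-4063\right)} = \frac{2964}{\frac{10421}{-16228} + \frac{-106 + 107}{3339}} + \frac{1}{\left(-36\right) \left(-33\right) \left(-4\right) \left(-4063\right)} = \frac{2964}{10421 \left(- \frac{1}{16228}\right) + 1 \cdot \frac{1}{3339}} + \frac{1}{1188 \left(-4\right)} \left(- \frac{1}{4063}\right) = \frac{2964}{- \frac{10421}{16228} + \frac{1}{3339}} + \frac{1}{-4752} \left(- \frac{1}{4063}\right) = \frac{2964}{- \frac{34779491}{54185292}} - - \frac{1}{19307376} = 2964 \left(- \frac{54185292}{34779491}\right) + \frac{1}{19307376} = - \frac{160605205488}{34779491} + \frac{1}{19307376} = - \frac{3100865089879299997}{671500709825616}$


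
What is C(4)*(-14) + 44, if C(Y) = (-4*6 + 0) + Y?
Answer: 324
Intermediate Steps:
C(Y) = -24 + Y (C(Y) = (-24 + 0) + Y = -24 + Y)
C(4)*(-14) + 44 = (-24 + 4)*(-14) + 44 = -20*(-14) + 44 = 280 + 44 = 324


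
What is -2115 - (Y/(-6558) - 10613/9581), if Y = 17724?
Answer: -22108447512/10472033 ≈ -2111.2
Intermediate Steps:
-2115 - (Y/(-6558) - 10613/9581) = -2115 - (17724/(-6558) - 10613/9581) = -2115 - (17724*(-1/6558) - 10613*1/9581) = -2115 - (-2954/1093 - 10613/9581) = -2115 - 1*(-39902283/10472033) = -2115 + 39902283/10472033 = -22108447512/10472033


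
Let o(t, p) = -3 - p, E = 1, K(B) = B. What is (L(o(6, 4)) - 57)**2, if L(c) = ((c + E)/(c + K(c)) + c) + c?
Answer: 244036/49 ≈ 4980.3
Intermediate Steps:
L(c) = 2*c + (1 + c)/(2*c) (L(c) = ((c + 1)/(c + c) + c) + c = ((1 + c)/((2*c)) + c) + c = ((1 + c)*(1/(2*c)) + c) + c = ((1 + c)/(2*c) + c) + c = (c + (1 + c)/(2*c)) + c = 2*c + (1 + c)/(2*c))
(L(o(6, 4)) - 57)**2 = ((1 + (-3 - 1*4) + 4*(-3 - 1*4)**2)/(2*(-3 - 1*4)) - 57)**2 = ((1 + (-3 - 4) + 4*(-3 - 4)**2)/(2*(-3 - 4)) - 57)**2 = ((1/2)*(1 - 7 + 4*(-7)**2)/(-7) - 57)**2 = ((1/2)*(-1/7)*(1 - 7 + 4*49) - 57)**2 = ((1/2)*(-1/7)*(1 - 7 + 196) - 57)**2 = ((1/2)*(-1/7)*190 - 57)**2 = (-95/7 - 57)**2 = (-494/7)**2 = 244036/49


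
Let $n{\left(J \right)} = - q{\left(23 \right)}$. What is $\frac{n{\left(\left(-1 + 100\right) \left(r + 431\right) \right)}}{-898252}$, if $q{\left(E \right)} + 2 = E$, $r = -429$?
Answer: $\frac{21}{898252} \approx 2.3379 \cdot 10^{-5}$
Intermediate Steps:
$q{\left(E \right)} = -2 + E$
$n{\left(J \right)} = -21$ ($n{\left(J \right)} = - (-2 + 23) = \left(-1\right) 21 = -21$)
$\frac{n{\left(\left(-1 + 100\right) \left(r + 431\right) \right)}}{-898252} = - \frac{21}{-898252} = \left(-21\right) \left(- \frac{1}{898252}\right) = \frac{21}{898252}$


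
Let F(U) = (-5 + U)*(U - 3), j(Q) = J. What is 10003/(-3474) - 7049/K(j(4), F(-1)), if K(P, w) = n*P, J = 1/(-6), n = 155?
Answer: 145378891/538470 ≈ 269.99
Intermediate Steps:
J = -⅙ ≈ -0.16667
j(Q) = -⅙
F(U) = (-5 + U)*(-3 + U)
K(P, w) = 155*P
10003/(-3474) - 7049/K(j(4), F(-1)) = 10003/(-3474) - 7049/(155*(-⅙)) = 10003*(-1/3474) - 7049/(-155/6) = -10003/3474 - 7049*(-6/155) = -10003/3474 + 42294/155 = 145378891/538470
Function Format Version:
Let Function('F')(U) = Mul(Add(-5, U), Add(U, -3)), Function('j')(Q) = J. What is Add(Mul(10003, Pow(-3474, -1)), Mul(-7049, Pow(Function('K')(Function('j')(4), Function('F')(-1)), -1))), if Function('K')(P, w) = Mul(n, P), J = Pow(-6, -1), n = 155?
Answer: Rational(145378891, 538470) ≈ 269.99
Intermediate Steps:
J = Rational(-1, 6) ≈ -0.16667
Function('j')(Q) = Rational(-1, 6)
Function('F')(U) = Mul(Add(-5, U), Add(-3, U))
Function('K')(P, w) = Mul(155, P)
Add(Mul(10003, Pow(-3474, -1)), Mul(-7049, Pow(Function('K')(Function('j')(4), Function('F')(-1)), -1))) = Add(Mul(10003, Pow(-3474, -1)), Mul(-7049, Pow(Mul(155, Rational(-1, 6)), -1))) = Add(Mul(10003, Rational(-1, 3474)), Mul(-7049, Pow(Rational(-155, 6), -1))) = Add(Rational(-10003, 3474), Mul(-7049, Rational(-6, 155))) = Add(Rational(-10003, 3474), Rational(42294, 155)) = Rational(145378891, 538470)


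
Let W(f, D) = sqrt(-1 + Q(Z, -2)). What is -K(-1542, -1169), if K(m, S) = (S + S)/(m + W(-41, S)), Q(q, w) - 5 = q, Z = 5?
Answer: -2338/1539 ≈ -1.5192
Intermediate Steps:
Q(q, w) = 5 + q
W(f, D) = 3 (W(f, D) = sqrt(-1 + (5 + 5)) = sqrt(-1 + 10) = sqrt(9) = 3)
K(m, S) = 2*S/(3 + m) (K(m, S) = (S + S)/(m + 3) = (2*S)/(3 + m) = 2*S/(3 + m))
-K(-1542, -1169) = -2*(-1169)/(3 - 1542) = -2*(-1169)/(-1539) = -2*(-1169)*(-1)/1539 = -1*2338/1539 = -2338/1539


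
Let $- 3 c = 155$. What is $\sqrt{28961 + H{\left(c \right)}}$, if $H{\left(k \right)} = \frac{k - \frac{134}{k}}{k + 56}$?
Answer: $\frac{2 \sqrt{29385548985}}{2015} \approx 170.15$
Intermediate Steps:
$c = - \frac{155}{3}$ ($c = \left(- \frac{1}{3}\right) 155 = - \frac{155}{3} \approx -51.667$)
$H{\left(k \right)} = \frac{k - \frac{134}{k}}{56 + k}$
$\sqrt{28961 + H{\left(c \right)}} = \sqrt{28961 + \frac{-134 + \left(- \frac{155}{3}\right)^{2}}{\left(- \frac{155}{3}\right) \left(56 - \frac{155}{3}\right)}} = \sqrt{28961 - \frac{3 \left(-134 + \frac{24025}{9}\right)}{155 \cdot \frac{13}{3}}} = \sqrt{28961 - \frac{9}{2015} \cdot \frac{22819}{9}} = \sqrt{28961 - \frac{22819}{2015}} = \sqrt{\frac{58333596}{2015}} = \frac{2 \sqrt{29385548985}}{2015}$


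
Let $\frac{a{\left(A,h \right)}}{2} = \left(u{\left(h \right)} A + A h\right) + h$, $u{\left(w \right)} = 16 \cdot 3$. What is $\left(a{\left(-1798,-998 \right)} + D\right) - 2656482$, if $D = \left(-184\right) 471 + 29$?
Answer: $671087$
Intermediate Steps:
$u{\left(w \right)} = 48$
$a{\left(A,h \right)} = 2 h + 96 A + 2 A h$ ($a{\left(A,h \right)} = 2 \left(\left(48 A + A h\right) + h\right) = 2 \left(h + 48 A + A h\right) = 2 h + 96 A + 2 A h$)
$D = -86635$ ($D = -86664 + 29 = -86635$)
$\left(a{\left(-1798,-998 \right)} + D\right) - 2656482 = \left(\left(2 \left(-998\right) + 96 \left(-1798\right) + 2 \left(-1798\right) \left(-998\right)\right) - 86635\right) - 2656482 = \left(\left(-1996 - 172608 + 3588808\right) - 86635\right) - 2656482 = \left(3414204 - 86635\right) - 2656482 = 3327569 - 2656482 = 671087$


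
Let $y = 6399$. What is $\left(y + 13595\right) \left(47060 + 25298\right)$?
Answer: $1446725852$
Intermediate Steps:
$\left(y + 13595\right) \left(47060 + 25298\right) = \left(6399 + 13595\right) \left(47060 + 25298\right) = 19994 \cdot 72358 = 1446725852$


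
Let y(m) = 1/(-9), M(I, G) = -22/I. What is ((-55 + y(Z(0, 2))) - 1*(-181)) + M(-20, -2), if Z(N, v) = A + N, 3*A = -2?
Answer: 11429/90 ≈ 126.99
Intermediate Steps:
A = -⅔ (A = (⅓)*(-2) = -⅔ ≈ -0.66667)
Z(N, v) = -⅔ + N
y(m) = -⅑
((-55 + y(Z(0, 2))) - 1*(-181)) + M(-20, -2) = ((-55 - ⅑) - 1*(-181)) - 22/(-20) = (-496/9 + 181) - 22*(-1/20) = 1133/9 + 11/10 = 11429/90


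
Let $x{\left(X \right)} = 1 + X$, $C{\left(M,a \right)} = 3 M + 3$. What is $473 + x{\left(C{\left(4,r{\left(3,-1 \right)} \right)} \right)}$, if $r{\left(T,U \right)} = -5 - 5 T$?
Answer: $489$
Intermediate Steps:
$C{\left(M,a \right)} = 3 + 3 M$
$473 + x{\left(C{\left(4,r{\left(3,-1 \right)} \right)} \right)} = 473 + \left(1 + \left(3 + 3 \cdot 4\right)\right) = 473 + \left(1 + \left(3 + 12\right)\right) = 473 + \left(1 + 15\right) = 473 + 16 = 489$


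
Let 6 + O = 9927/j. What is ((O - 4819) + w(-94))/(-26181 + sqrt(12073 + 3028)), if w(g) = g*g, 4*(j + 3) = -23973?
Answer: -279741445443/1826670043900 - 10684903*sqrt(15101)/1826670043900 ≈ -0.15386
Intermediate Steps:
j = -23985/4 (j = -3 + (1/4)*(-23973) = -3 - 23973/4 = -23985/4 ≈ -5996.3)
w(g) = g**2
O = -20402/2665 (O = -6 + 9927/(-23985/4) = -6 + 9927*(-4/23985) = -6 - 4412/2665 = -20402/2665 ≈ -7.6555)
((O - 4819) + w(-94))/(-26181 + sqrt(12073 + 3028)) = ((-20402/2665 - 4819) + (-94)**2)/(-26181 + sqrt(12073 + 3028)) = (-12863037/2665 + 8836)/(-26181 + sqrt(15101)) = 10684903/(2665*(-26181 + sqrt(15101)))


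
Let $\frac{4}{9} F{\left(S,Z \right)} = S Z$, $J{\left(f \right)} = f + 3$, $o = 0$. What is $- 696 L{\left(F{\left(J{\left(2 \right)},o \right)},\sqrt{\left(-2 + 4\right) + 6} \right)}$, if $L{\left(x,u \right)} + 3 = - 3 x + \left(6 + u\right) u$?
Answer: $-3480 - 8352 \sqrt{2} \approx -15292.0$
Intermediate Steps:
$J{\left(f \right)} = 3 + f$
$F{\left(S,Z \right)} = \frac{9 S Z}{4}$
$L{\left(x,u \right)} = -3 - 3 x + u \left(6 + u\right)$ ($L{\left(x,u \right)} = -3 + \left(- 3 x + \left(6 + u\right) u\right) = -3 + \left(- 3 x + u \left(6 + u\right)\right) = -3 - 3 x + u \left(6 + u\right)$)
$- 696 L{\left(F{\left(J{\left(2 \right)},o \right)},\sqrt{\left(-2 + 4\right) + 6} \right)} = - 696 \left(-3 + \left(\sqrt{\left(-2 + 4\right) + 6}\right)^{2} - 3 \cdot \frac{9}{4} \left(3 + 2\right) 0 + 6 \sqrt{\left(-2 + 4\right) + 6}\right) = - 696 \left(-3 + \left(\sqrt{2 + 6}\right)^{2} - 3 \cdot \frac{9}{4} \cdot 5 \cdot 0 + 6 \sqrt{2 + 6}\right) = - 696 \left(-3 + \left(\sqrt{8}\right)^{2} - 0 + 6 \sqrt{8}\right) = - 696 \left(-3 + \left(2 \sqrt{2}\right)^{2} + 0 + 6 \cdot 2 \sqrt{2}\right) = - 696 \left(-3 + 8 + 0 + 12 \sqrt{2}\right) = - 696 \left(5 + 12 \sqrt{2}\right) = -3480 - 8352 \sqrt{2}$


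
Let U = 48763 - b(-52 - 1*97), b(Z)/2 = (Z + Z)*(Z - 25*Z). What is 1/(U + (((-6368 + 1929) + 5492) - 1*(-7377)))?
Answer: 1/2188489 ≈ 4.5694e-7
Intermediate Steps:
b(Z) = -96*Z² (b(Z) = 2*((Z + Z)*(Z - 25*Z)) = 2*((2*Z)*(-24*Z)) = 2*(-48*Z²) = -96*Z²)
U = 2180059 (U = 48763 - (-96)*(-52 - 1*97)² = 48763 - (-96)*(-52 - 97)² = 48763 - (-96)*(-149)² = 48763 - (-96)*22201 = 48763 - 1*(-2131296) = 48763 + 2131296 = 2180059)
1/(U + (((-6368 + 1929) + 5492) - 1*(-7377))) = 1/(2180059 + (((-6368 + 1929) + 5492) - 1*(-7377))) = 1/(2180059 + ((-4439 + 5492) + 7377)) = 1/(2180059 + (1053 + 7377)) = 1/(2180059 + 8430) = 1/2188489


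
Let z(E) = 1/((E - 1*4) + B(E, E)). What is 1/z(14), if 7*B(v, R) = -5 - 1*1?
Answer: 64/7 ≈ 9.1429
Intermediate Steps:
B(v, R) = -6/7 (B(v, R) = (-5 - 1*1)/7 = (-5 - 1)/7 = (⅐)*(-6) = -6/7)
z(E) = 1/(-34/7 + E) (z(E) = 1/((E - 1*4) - 6/7) = 1/((E - 4) - 6/7) = 1/((-4 + E) - 6/7) = 1/(-34/7 + E))
1/z(14) = 1/(7/(-34 + 7*14)) = 1/(7/(-34 + 98)) = 1/(7/64) = 64/7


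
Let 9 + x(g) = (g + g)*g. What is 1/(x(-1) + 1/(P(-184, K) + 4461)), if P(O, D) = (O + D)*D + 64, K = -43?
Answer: -14286/100001 ≈ -0.14286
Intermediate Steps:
P(O, D) = 64 + D*(D + O) (P(O, D) = (D + O)*D + 64 = D*(D + O) + 64 = 64 + D*(D + O))
x(g) = -9 + 2*g² (x(g) = -9 + (g + g)*g = -9 + (2*g)*g = -9 + 2*g²)
1/(x(-1) + 1/(P(-184, K) + 4461)) = 1/((-9 + 2*(-1)²) + 1/((64 + (-43)² - 43*(-184)) + 4461)) = 1/((-9 + 2*1) + 1/((64 + 1849 + 7912) + 4461)) = 1/((-9 + 2) + 1/(9825 + 4461)) = 1/(-7 + 1/14286) = 1/(-100001/14286) = -14286/100001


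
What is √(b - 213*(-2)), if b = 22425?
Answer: 3*√2539 ≈ 151.17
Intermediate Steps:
√(b - 213*(-2)) = √(22425 - 213*(-2)) = √(22425 + 426) = √22851 = 3*√2539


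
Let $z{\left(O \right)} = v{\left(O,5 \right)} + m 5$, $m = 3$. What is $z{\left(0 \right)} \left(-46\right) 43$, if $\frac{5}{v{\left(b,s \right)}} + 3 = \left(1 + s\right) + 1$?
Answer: $- \frac{64285}{2} \approx -32143.0$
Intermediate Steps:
$v{\left(b,s \right)} = \frac{5}{-1 + s}$ ($v{\left(b,s \right)} = \frac{5}{-3 + \left(\left(1 + s\right) + 1\right)} = \frac{5}{-3 + \left(2 + s\right)} = \frac{5}{-1 + s}$)
$z{\left(O \right)} = \frac{65}{4}$ ($z{\left(O \right)} = \frac{5}{-1 + 5} + 3 \cdot 5 = \frac{5}{4} + 15 = \frac{65}{4}$)
$z{\left(0 \right)} \left(-46\right) 43 = \frac{65}{4} \left(-46\right) 43 = \left(- \frac{1495}{2}\right) 43 = - \frac{64285}{2}$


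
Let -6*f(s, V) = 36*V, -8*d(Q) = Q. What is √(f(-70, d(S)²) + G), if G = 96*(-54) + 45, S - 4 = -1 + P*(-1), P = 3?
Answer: 3*I*√571 ≈ 71.687*I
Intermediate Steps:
S = 0 (S = 4 + (-1 + 3*(-1)) = 4 + (-1 - 3) = 4 - 4 = 0)
d(Q) = -Q/8
G = -5139 (G = -5184 + 45 = -5139)
f(s, V) = -6*V
√(f(-70, d(S)²) + G) = √(-6*(-⅛*0)² - 5139) = √(-6*0² - 5139) = √(-6*0 - 5139) = √(0 - 5139) = √(-5139) = 3*I*√571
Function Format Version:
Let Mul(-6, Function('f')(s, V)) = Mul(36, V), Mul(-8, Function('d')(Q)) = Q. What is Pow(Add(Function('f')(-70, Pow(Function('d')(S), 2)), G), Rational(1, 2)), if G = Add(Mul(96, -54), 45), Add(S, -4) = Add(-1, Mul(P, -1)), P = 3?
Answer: Mul(3, I, Pow(571, Rational(1, 2))) ≈ Mul(71.687, I)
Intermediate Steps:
S = 0 (S = Add(4, Add(-1, Mul(3, -1))) = Add(4, Add(-1, -3)) = Add(4, -4) = 0)
Function('d')(Q) = Mul(Rational(-1, 8), Q)
G = -5139 (G = Add(-5184, 45) = -5139)
Function('f')(s, V) = Mul(-6, V) (Function('f')(s, V) = Mul(Rational(-1, 6), Mul(36, V)) = Mul(-6, V))
Pow(Add(Function('f')(-70, Pow(Function('d')(S), 2)), G), Rational(1, 2)) = Pow(Add(Mul(-6, Pow(Mul(Rational(-1, 8), 0), 2)), -5139), Rational(1, 2)) = Pow(Add(Mul(-6, Pow(0, 2)), -5139), Rational(1, 2)) = Pow(Add(Mul(-6, 0), -5139), Rational(1, 2)) = Pow(Add(0, -5139), Rational(1, 2)) = Pow(-5139, Rational(1, 2)) = Mul(3, I, Pow(571, Rational(1, 2)))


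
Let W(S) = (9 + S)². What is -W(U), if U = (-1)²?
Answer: -100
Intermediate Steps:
U = 1
-W(U) = -(9 + 1)² = -1*10² = -1*100 = -100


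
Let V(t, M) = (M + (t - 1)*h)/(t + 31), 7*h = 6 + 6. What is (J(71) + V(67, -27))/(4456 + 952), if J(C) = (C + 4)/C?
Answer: 7251/20261696 ≈ 0.00035787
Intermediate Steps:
h = 12/7 (h = (6 + 6)/7 = (⅐)*12 = 12/7 ≈ 1.7143)
V(t, M) = (-12/7 + M + 12*t/7)/(31 + t) (V(t, M) = (M + (t - 1)*(12/7))/(t + 31) = (M + (-1 + t)*(12/7))/(31 + t) = (M + (-12/7 + 12*t/7))/(31 + t) = (-12/7 + M + 12*t/7)/(31 + t))
J(C) = (4 + C)/C
(J(71) + V(67, -27))/(4456 + 952) = ((4 + 71)/71 + (-12 + 7*(-27) + 12*67)/(7*(31 + 67)))/(4456 + 952) = ((1/71)*75 + (⅐)*(-12 - 189 + 804)/98)/5408 = (75/71 + (⅐)*(1/98)*603)*(1/5408) = (75/71 + 603/686)*(1/5408) = (94263/48706)*(1/5408) = 7251/20261696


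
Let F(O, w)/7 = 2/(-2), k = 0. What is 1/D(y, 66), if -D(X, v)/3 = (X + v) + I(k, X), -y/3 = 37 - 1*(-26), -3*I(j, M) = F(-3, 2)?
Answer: 1/362 ≈ 0.0027624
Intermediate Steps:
F(O, w) = -7 (F(O, w) = 7*(2/(-2)) = 7*(2*(-½)) = 7*(-1) = -7)
I(j, M) = 7/3 (I(j, M) = -⅓*(-7) = 7/3)
y = -189 (y = -3*(37 - 1*(-26)) = -3*(37 + 26) = -3*63 = -189)
D(X, v) = -7 - 3*X - 3*v (D(X, v) = -3*((X + v) + 7/3) = -3*(7/3 + X + v) = -7 - 3*X - 3*v)
1/D(y, 66) = 1/(-7 - 3*(-189) - 3*66) = 1/(-7 + 567 - 198) = 1/362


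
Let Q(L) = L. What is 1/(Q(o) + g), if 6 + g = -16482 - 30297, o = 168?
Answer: -1/46617 ≈ -2.1451e-5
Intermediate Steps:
g = -46785 (g = -6 + (-16482 - 30297) = -6 - 46779 = -46785)
1/(Q(o) + g) = 1/(168 - 46785) = 1/(-46617) = -1/46617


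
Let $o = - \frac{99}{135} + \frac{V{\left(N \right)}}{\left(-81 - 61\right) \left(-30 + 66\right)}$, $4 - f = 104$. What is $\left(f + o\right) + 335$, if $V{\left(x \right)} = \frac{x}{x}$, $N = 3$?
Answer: $\frac{5987851}{25560} \approx 234.27$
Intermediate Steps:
$f = -100$ ($f = 4 - 104 = -100$)
$V{\left(x \right)} = 1$
$o = - \frac{18749}{25560}$ ($o = - \frac{99}{135} + 1 \frac{1}{\left(-81 - 61\right) \left(-30 + 66\right)} = \left(-99\right) \frac{1}{135} + 1 \frac{1}{\left(-142\right) 36} = - \frac{11}{15} + 1 \frac{1}{-5112} = - \frac{11}{15} + 1 \left(- \frac{1}{5112}\right) = - \frac{11}{15} - \frac{1}{5112} = - \frac{18749}{25560} \approx -0.73353$)
$\left(f + o\right) + 335 = \left(-100 - \frac{18749}{25560}\right) + 335 = - \frac{2574749}{25560} + 335 = \frac{5987851}{25560}$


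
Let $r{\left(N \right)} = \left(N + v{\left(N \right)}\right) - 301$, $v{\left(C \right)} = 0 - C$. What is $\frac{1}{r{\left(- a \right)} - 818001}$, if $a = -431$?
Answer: $- \frac{1}{818302} \approx -1.222 \cdot 10^{-6}$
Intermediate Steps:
$v{\left(C \right)} = - C$
$r{\left(N \right)} = -301$ ($r{\left(N \right)} = \left(N - N\right) - 301 = 0 - 301 = -301$)
$\frac{1}{r{\left(- a \right)} - 818001} = \frac{1}{-301 - 818001} = \frac{1}{-818302} = - \frac{1}{818302}$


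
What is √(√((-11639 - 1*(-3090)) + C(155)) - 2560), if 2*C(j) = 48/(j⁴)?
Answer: √(-61504000 + I*√4934488143101)/155 ≈ 0.91356 + 50.605*I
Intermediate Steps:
C(j) = 24/j⁴ (C(j) = (48/(j⁴))/2 = (48/j⁴)/2 = 24/j⁴)
√(√((-11639 - 1*(-3090)) + C(155)) - 2560) = √(√((-11639 - 1*(-3090)) + 24/155⁴) - 2560) = √(√((-11639 + 3090) + 24*(1/577200625)) - 2560) = √(√(-8549 + 24/577200625) - 2560) = √(√(-4934488143101/577200625) - 2560) = √(I*√4934488143101/24025 - 2560) = √(-2560 + I*√4934488143101/24025)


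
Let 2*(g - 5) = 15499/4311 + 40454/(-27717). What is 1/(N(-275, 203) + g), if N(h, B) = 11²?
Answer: 79658658/10122053771 ≈ 0.0078698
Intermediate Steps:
g = 483356153/79658658 (g = 5 + (15499/4311 + 40454/(-27717))/2 = 5 + (15499*(1/4311) + 40454*(-1/27717))/2 = 5 + (15499/4311 - 40454/27717)/2 = 5 + (½)*(85062863/39829329) = 5 + 85062863/79658658 = 483356153/79658658 ≈ 6.0678)
N(h, B) = 121
1/(N(-275, 203) + g) = 1/(121 + 483356153/79658658) = 1/(10122053771/79658658) = 79658658/10122053771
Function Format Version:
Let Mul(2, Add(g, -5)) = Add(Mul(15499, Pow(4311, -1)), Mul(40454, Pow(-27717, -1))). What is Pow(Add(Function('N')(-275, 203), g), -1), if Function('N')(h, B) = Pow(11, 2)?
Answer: Rational(79658658, 10122053771) ≈ 0.0078698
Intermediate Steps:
g = Rational(483356153, 79658658) (g = Add(5, Mul(Rational(1, 2), Add(Mul(15499, Pow(4311, -1)), Mul(40454, Pow(-27717, -1))))) = Add(5, Mul(Rational(1, 2), Add(Mul(15499, Rational(1, 4311)), Mul(40454, Rational(-1, 27717))))) = Add(5, Mul(Rational(1, 2), Add(Rational(15499, 4311), Rational(-40454, 27717)))) = Add(5, Mul(Rational(1, 2), Rational(85062863, 39829329))) = Add(5, Rational(85062863, 79658658)) = Rational(483356153, 79658658) ≈ 6.0678)
Function('N')(h, B) = 121
Pow(Add(Function('N')(-275, 203), g), -1) = Pow(Add(121, Rational(483356153, 79658658)), -1) = Pow(Rational(10122053771, 79658658), -1) = Rational(79658658, 10122053771)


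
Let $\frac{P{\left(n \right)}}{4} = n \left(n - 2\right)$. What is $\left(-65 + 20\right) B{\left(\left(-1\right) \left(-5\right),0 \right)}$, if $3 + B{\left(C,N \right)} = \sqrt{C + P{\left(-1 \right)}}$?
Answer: $135 - 45 \sqrt{17} \approx -50.54$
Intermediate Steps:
$P{\left(n \right)} = 4 n \left(-2 + n\right)$ ($P{\left(n \right)} = 4 n \left(n - 2\right) = 4 n \left(-2 + n\right)$)
$B{\left(C,N \right)} = -3 + \sqrt{12 + C}$ ($B{\left(C,N \right)} = -3 + \sqrt{C + 4 \left(-1\right) \left(-2 - 1\right)} = -3 + \sqrt{C + 4 \left(-1\right) \left(-3\right)} = -3 + \sqrt{C + 12} = -3 + \sqrt{12 + C}$)
$\left(-65 + 20\right) B{\left(\left(-1\right) \left(-5\right),0 \right)} = \left(-65 + 20\right) \left(-3 + \sqrt{12 - -5}\right) = - 45 \left(-3 + \sqrt{12 + 5}\right) = - 45 \left(-3 + \sqrt{17}\right) = 135 - 45 \sqrt{17}$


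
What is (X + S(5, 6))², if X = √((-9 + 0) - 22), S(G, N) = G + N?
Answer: (11 + I*√31)² ≈ 90.0 + 122.49*I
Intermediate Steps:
X = I*√31 (X = √(-9 - 22) = √(-31) = I*√31 ≈ 5.5678*I)
(X + S(5, 6))² = (I*√31 + (5 + 6))² = (I*√31 + 11)² = (11 + I*√31)²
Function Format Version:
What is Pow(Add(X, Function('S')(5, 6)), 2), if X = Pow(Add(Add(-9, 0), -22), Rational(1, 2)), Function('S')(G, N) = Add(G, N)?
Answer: Pow(Add(11, Mul(I, Pow(31, Rational(1, 2)))), 2) ≈ Add(90.000, Mul(122.49, I))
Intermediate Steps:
X = Mul(I, Pow(31, Rational(1, 2))) (X = Pow(Add(-9, -22), Rational(1, 2)) = Pow(-31, Rational(1, 2)) = Mul(I, Pow(31, Rational(1, 2))) ≈ Mul(5.5678, I))
Pow(Add(X, Function('S')(5, 6)), 2) = Pow(Add(Mul(I, Pow(31, Rational(1, 2))), Add(5, 6)), 2) = Pow(Add(Mul(I, Pow(31, Rational(1, 2))), 11), 2) = Pow(Add(11, Mul(I, Pow(31, Rational(1, 2)))), 2)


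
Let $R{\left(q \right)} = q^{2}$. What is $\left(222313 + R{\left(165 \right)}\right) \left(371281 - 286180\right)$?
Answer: $21235933338$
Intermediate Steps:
$\left(222313 + R{\left(165 \right)}\right) \left(371281 - 286180\right) = \left(222313 + 165^{2}\right) \left(371281 - 286180\right) = \left(222313 + 27225\right) 85101 = 249538 \cdot 85101 = 21235933338$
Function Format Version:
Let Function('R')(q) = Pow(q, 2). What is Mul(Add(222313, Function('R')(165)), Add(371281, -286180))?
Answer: 21235933338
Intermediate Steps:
Mul(Add(222313, Function('R')(165)), Add(371281, -286180)) = Mul(Add(222313, Pow(165, 2)), Add(371281, -286180)) = Mul(Add(222313, 27225), 85101) = Mul(249538, 85101) = 21235933338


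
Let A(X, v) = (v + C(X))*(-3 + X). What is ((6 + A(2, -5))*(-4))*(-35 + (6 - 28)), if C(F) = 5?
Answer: 1368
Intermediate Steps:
A(X, v) = (-3 + X)*(5 + v) (A(X, v) = (v + 5)*(-3 + X) = (5 + v)*(-3 + X) = (-3 + X)*(5 + v))
((6 + A(2, -5))*(-4))*(-35 + (6 - 28)) = ((6 + (-15 - 3*(-5) + 5*2 + 2*(-5)))*(-4))*(-35 + (6 - 28)) = ((6 + (-15 + 15 + 10 - 10))*(-4))*(-35 - 22) = ((6 + 0)*(-4))*(-57) = (6*(-4))*(-57) = -24*(-57) = 1368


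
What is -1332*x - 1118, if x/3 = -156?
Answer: 622258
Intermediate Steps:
x = -468 (x = 3*(-156) = -468)
-1332*x - 1118 = -1332*(-468) - 1118 = 623376 - 1118 = 622258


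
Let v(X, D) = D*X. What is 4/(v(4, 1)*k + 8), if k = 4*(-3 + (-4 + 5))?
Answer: -⅙ ≈ -0.16667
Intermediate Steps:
k = -8 (k = 4*(-3 + 1) = 4*(-2) = -8)
4/(v(4, 1)*k + 8) = 4/((1*4)*(-8) + 8) = 4/(4*(-8) + 8) = 4/(-32 + 8) = 4/(-24) = -1/24*4 = -⅙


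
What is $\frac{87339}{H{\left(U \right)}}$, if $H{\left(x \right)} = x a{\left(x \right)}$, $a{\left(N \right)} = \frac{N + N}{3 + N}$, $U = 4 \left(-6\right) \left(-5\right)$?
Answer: $\frac{1193633}{3200} \approx 373.01$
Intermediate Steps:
$U = 120$ ($U = \left(-24\right) \left(-5\right) = 120$)
$a{\left(N \right)} = \frac{2 N}{3 + N}$
$H{\left(x \right)} = \frac{2 x^{2}}{3 + x}$ ($H{\left(x \right)} = x \frac{2 x}{3 + x} = \frac{2 x^{2}}{3 + x}$)
$\frac{87339}{H{\left(U \right)}} = \frac{87339}{2 \cdot 120^{2} \frac{1}{3 + 120}} = \frac{87339}{2 \cdot 14400 \cdot \frac{1}{123}} = \frac{87339}{\frac{9600}{41}} = 87339 \cdot \frac{41}{9600} = \frac{1193633}{3200}$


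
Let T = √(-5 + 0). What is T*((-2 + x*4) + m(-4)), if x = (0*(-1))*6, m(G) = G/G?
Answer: -I*√5 ≈ -2.2361*I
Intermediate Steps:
m(G) = 1
x = 0 (x = 0*6 = 0)
T = I*√5 (T = √(-5) = I*√5 ≈ 2.2361*I)
T*((-2 + x*4) + m(-4)) = (I*√5)*((-2 + 0*4) + 1) = (I*√5)*((-2 + 0) + 1) = (I*√5)*(-2 + 1) = (I*√5)*(-1) = -I*√5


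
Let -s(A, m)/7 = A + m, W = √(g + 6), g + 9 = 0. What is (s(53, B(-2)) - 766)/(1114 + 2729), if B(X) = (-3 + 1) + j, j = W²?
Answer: -1102/3843 ≈ -0.28676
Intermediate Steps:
g = -9 (g = -9 + 0 = -9)
W = I*√3 (W = √(-9 + 6) = √(-3) = I*√3 ≈ 1.732*I)
j = -3 (j = (I*√3)² = -3)
B(X) = -5 (B(X) = (-3 + 1) - 3 = -2 - 3 = -5)
s(A, m) = -7*A - 7*m (s(A, m) = -7*(A + m) = -7*A - 7*m)
(s(53, B(-2)) - 766)/(1114 + 2729) = ((-7*53 - 7*(-5)) - 766)/(1114 + 2729) = ((-371 + 35) - 766)/3843 = (-336 - 766)*(1/3843) = -1102*1/3843 = -1102/3843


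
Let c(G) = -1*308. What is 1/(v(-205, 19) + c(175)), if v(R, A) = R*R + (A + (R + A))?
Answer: 1/41550 ≈ 2.4067e-5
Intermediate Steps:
c(G) = -308
v(R, A) = R + R² + 2*A (v(R, A) = R² + (A + (A + R)) = R² + (R + 2*A) = R + R² + 2*A)
1/(v(-205, 19) + c(175)) = 1/((-205 + (-205)² + 2*19) - 308) = 1/((-205 + 42025 + 38) - 308) = 1/(41858 - 308) = 1/41550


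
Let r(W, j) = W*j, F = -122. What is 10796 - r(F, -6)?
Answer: 10064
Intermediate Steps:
10796 - r(F, -6) = 10796 - (-122)*(-6) = 10796 - 1*732 = 10796 - 732 = 10064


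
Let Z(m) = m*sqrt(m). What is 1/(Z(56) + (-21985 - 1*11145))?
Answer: -16565/548710642 - 28*sqrt(14)/274355321 ≈ -3.0571e-5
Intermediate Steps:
Z(m) = m**(3/2)
1/(Z(56) + (-21985 - 1*11145)) = 1/(56**(3/2) + (-21985 - 1*11145)) = 1/(112*sqrt(14) + (-21985 - 11145)) = 1/(112*sqrt(14) - 33130) = 1/(-33130 + 112*sqrt(14))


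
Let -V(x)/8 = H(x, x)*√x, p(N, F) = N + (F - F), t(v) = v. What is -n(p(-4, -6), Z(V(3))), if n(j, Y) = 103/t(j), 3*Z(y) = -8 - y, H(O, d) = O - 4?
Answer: 103/4 ≈ 25.750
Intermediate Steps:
p(N, F) = N (p(N, F) = N + 0 = N)
H(O, d) = -4 + O
V(x) = -8*√x*(-4 + x) (V(x) = -8*(-4 + x)*√x = -8*√x*(-4 + x))
Z(y) = -8/3 - y/3 (Z(y) = (-8 - y)/3 = -8/3 - y/3)
n(j, Y) = 103/j
-n(p(-4, -6), Z(V(3))) = -103/(-4) = -103*(-1)/4 = -1*(-103/4) = 103/4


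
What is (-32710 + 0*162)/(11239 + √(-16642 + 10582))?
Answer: -367627690/126321181 + 65420*I*√1515/126321181 ≈ -2.9103 + 0.020158*I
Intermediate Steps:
(-32710 + 0*162)/(11239 + √(-16642 + 10582)) = (-32710 + 0)/(11239 + √(-6060)) = -32710/(11239 + 2*I*√1515)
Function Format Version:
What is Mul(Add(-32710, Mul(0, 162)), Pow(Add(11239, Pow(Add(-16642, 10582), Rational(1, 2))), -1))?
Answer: Add(Rational(-367627690, 126321181), Mul(Rational(65420, 126321181), I, Pow(1515, Rational(1, 2)))) ≈ Add(-2.9103, Mul(0.020158, I))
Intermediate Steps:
Mul(Add(-32710, Mul(0, 162)), Pow(Add(11239, Pow(Add(-16642, 10582), Rational(1, 2))), -1)) = Mul(Add(-32710, 0), Pow(Add(11239, Pow(-6060, Rational(1, 2))), -1)) = Mul(-32710, Pow(Add(11239, Mul(2, I, Pow(1515, Rational(1, 2)))), -1))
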